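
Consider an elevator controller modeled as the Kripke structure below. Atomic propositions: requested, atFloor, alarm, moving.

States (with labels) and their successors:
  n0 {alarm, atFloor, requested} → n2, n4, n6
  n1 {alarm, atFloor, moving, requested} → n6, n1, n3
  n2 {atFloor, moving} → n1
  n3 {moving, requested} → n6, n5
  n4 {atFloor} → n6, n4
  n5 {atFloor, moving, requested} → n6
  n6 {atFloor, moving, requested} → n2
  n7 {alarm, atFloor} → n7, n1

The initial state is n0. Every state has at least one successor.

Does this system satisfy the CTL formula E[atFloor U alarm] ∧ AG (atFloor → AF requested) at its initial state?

Violated

States satisfying atFloor: {n0, n1, n2, n4, n5, n6, n7}.
States satisfying alarm: {n0, n1, n7}.
States satisfying E[atFloor U alarm]: {n0, n1, n2, n4, n5, n6, n7}.
States satisfying atFloor → AF requested: {n0, n1, n2, n3, n5, n6}.
States satisfying AG (atFloor → AF requested): {n1, n2, n3, n5, n6}.
States satisfying E[atFloor U alarm] ∧ AG (atFloor → AF requested): {n1, n2, n5, n6}.
n0 ∉ Sat(E[atFloor U alarm] ∧ AG (atFloor → AF requested)).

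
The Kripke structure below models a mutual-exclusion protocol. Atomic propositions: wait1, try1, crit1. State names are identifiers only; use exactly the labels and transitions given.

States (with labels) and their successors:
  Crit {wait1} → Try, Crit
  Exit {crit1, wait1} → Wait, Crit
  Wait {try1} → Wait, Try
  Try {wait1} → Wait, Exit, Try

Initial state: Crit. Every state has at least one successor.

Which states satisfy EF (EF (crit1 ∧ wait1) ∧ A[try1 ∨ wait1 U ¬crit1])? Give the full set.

States satisfying EF (crit1 ∧ wait1) ∧ A[try1 ∨ wait1 U ¬crit1]: {Crit, Exit, Wait, Try}.
States satisfying EF (EF (crit1 ∧ wait1) ∧ A[try1 ∨ wait1 U ¬crit1]): {Crit, Exit, Wait, Try}.

{Crit, Exit, Wait, Try}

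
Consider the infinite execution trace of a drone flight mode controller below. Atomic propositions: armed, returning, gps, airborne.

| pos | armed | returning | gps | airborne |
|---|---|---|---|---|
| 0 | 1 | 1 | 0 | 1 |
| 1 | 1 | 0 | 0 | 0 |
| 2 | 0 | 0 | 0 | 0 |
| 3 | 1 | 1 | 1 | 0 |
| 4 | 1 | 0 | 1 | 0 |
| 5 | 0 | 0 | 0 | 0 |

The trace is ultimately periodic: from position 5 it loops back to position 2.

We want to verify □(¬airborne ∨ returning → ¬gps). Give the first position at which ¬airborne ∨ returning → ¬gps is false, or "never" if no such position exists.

3

Check ¬airborne ∨ returning → ¬gps at each position in order: 0 ✓, 1 ✓, 2 ✓.
At position 3 the labels are {armed, gps, returning}, so ¬airborne ∨ returning → ¬gps is false there. This is the first violation.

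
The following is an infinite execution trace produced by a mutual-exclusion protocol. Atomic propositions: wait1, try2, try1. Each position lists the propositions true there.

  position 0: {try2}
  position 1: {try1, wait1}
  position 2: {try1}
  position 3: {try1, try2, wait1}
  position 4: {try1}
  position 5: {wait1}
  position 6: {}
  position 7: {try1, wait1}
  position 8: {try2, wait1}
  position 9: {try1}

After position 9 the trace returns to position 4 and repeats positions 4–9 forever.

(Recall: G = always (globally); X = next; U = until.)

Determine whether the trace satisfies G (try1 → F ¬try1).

Satisfied

try1 → F ¬try1 holds at every position 0..9, and those are all positions ever visited, so G (try1 → F ¬try1) holds.
Positions where try1 holds: 1, 2, 3, 4, 7, 9.
Check F ¬try1 at each: 1→ok, 2→ok, 3→ok, 4→ok, 7→ok, 9→ok.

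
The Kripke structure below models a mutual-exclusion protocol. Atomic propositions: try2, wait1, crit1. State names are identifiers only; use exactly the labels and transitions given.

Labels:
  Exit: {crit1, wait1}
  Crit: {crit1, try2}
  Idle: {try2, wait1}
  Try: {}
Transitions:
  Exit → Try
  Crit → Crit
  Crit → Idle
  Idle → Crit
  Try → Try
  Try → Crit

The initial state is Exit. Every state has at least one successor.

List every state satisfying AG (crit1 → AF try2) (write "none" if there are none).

{Crit, Idle, Try}

States satisfying crit1 → AF try2: {Crit, Idle, Try}.
States satisfying AG (crit1 → AF try2): {Crit, Idle, Try}.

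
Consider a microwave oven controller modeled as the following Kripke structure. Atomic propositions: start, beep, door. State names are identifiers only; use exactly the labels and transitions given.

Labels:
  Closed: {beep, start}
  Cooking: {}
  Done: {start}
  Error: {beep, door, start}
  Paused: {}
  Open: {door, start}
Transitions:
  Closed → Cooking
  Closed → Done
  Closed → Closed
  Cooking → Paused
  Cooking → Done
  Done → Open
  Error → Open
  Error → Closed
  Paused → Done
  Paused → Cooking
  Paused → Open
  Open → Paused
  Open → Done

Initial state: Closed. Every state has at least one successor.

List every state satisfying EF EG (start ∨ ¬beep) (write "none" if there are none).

{Closed, Cooking, Done, Error, Paused, Open}

States satisfying EG (start ∨ ¬beep): {Closed, Cooking, Done, Error, Paused, Open}.
States satisfying EF EG (start ∨ ¬beep): {Closed, Cooking, Done, Error, Paused, Open}.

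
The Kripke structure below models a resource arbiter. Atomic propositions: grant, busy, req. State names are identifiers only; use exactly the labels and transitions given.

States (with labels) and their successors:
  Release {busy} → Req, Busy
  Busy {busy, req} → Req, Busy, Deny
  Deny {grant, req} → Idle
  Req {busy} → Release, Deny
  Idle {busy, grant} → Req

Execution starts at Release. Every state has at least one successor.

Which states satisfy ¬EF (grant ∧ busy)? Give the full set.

none

States satisfying grant ∧ busy: {Idle}.
States satisfying EF (grant ∧ busy): {Release, Busy, Deny, Req, Idle}.
States satisfying ¬EF (grant ∧ busy): ∅.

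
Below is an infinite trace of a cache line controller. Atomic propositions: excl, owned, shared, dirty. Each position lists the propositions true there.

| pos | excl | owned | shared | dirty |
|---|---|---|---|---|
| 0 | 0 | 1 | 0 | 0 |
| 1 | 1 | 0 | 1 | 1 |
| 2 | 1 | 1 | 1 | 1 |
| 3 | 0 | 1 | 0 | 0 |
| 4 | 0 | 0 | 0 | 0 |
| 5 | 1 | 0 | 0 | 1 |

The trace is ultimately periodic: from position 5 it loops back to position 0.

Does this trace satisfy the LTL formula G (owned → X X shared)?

No

owned → X X shared must hold at every position from 0 onward. It fails at position 2, so G (owned → X X shared) is false.
Positions where owned holds: 0, 2, 3.
Check X X shared at each: 0→ok, 2→fails, 3→fails.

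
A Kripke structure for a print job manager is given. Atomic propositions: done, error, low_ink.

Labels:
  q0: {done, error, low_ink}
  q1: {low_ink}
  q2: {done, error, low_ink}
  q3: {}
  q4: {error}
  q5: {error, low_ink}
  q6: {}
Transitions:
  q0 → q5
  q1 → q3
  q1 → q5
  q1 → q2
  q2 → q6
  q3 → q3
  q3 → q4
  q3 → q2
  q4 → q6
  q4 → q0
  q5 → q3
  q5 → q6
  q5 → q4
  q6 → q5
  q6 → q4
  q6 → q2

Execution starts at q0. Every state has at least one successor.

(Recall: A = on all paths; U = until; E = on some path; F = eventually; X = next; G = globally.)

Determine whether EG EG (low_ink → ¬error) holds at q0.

States satisfying EG (low_ink → ¬error): {q1, q3, q4, q6}.
States satisfying EG EG (low_ink → ¬error): {q1, q3, q4, q6}.
No suitable path/successor from q0 witnesses the formula.
q0 ∉ Sat(EG EG (low_ink → ¬error)).

Does not hold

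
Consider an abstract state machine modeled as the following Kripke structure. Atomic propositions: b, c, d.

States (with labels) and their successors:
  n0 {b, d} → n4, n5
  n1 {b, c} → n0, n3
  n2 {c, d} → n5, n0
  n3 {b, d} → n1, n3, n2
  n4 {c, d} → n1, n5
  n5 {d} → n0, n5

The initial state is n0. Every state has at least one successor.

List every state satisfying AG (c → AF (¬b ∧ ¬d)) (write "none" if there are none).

none

States satisfying c → AF (¬b ∧ ¬d): {n0, n3, n5}.
States satisfying AG (c → AF (¬b ∧ ¬d)): ∅.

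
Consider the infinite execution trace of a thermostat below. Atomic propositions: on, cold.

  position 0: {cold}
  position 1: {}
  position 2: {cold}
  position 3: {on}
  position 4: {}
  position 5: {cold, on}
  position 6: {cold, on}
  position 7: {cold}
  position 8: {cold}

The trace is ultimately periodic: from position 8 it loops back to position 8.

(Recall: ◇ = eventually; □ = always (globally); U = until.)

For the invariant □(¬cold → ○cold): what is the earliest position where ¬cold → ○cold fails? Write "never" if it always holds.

Check ¬cold → ○cold at each position in order: 0 ✓, 1 ✓, 2 ✓.
At position 3 the labels are {on} and the next position 4 has {}, so ¬cold → ○cold is false there. This is the first violation.

3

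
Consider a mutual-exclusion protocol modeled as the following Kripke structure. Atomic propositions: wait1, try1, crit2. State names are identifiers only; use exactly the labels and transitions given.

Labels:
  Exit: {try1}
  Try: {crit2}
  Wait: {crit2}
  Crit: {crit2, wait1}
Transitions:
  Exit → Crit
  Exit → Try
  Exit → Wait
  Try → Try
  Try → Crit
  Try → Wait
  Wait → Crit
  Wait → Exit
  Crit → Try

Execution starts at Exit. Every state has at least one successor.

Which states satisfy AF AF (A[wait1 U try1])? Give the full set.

States satisfying AF (A[wait1 U try1]): {Exit}.
States satisfying AF AF (A[wait1 U try1]): {Exit}.

{Exit}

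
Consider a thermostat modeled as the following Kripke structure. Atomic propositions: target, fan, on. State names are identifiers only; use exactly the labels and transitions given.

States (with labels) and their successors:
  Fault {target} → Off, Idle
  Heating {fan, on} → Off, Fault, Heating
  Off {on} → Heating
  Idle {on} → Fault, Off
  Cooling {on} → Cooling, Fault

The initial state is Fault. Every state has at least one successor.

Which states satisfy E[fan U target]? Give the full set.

States satisfying fan: {Heating}.
States satisfying target: {Fault}.
States satisfying E[fan U target]: {Fault, Heating}.

{Fault, Heating}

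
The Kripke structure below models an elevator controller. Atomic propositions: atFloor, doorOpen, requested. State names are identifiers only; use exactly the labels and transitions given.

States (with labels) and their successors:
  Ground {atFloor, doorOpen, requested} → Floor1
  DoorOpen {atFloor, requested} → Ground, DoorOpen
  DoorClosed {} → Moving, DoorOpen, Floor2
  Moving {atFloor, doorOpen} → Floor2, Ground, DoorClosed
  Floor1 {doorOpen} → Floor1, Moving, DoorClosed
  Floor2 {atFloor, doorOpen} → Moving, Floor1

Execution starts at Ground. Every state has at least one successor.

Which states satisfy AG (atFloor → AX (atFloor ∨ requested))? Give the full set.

States satisfying atFloor → AX (atFloor ∨ requested): {DoorOpen, DoorClosed, Floor1}.
States satisfying AG (atFloor → AX (atFloor ∨ requested)): ∅.

none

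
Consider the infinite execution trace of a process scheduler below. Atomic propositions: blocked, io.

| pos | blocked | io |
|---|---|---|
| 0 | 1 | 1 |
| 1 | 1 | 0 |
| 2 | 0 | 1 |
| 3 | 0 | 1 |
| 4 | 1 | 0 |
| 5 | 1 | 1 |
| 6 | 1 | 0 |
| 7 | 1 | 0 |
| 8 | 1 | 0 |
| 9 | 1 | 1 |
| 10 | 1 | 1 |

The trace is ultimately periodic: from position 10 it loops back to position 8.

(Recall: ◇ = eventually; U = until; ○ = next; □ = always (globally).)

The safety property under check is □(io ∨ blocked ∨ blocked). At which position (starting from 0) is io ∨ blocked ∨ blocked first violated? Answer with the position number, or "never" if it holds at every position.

never

io ∨ blocked ∨ blocked holds at every position 0..10, and those are all the positions the trace ever visits, so the invariant □(io ∨ blocked ∨ blocked) is never violated.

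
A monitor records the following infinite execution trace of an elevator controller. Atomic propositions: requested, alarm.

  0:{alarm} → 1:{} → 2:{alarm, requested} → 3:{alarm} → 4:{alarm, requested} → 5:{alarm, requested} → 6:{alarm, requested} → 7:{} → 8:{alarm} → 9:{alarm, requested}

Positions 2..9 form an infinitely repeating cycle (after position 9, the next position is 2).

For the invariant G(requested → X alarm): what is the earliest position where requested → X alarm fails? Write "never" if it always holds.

6

Check requested → X alarm at each position in order: 0 ✓, 1 ✓, 2 ✓, 3 ✓, 4 ✓, 5 ✓.
At position 6 the labels are {alarm, requested} and the next position 7 has {}, so requested → X alarm is false there. This is the first violation.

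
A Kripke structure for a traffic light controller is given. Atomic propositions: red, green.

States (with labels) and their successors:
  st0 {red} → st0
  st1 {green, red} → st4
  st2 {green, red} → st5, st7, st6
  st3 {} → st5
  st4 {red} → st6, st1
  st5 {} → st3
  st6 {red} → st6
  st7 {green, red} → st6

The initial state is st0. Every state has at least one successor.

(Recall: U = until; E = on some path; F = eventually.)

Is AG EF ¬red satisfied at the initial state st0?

Does not hold

States satisfying EF ¬red: {st2, st3, st5}.
States satisfying AG EF ¬red: {st3, st5}.
st0 is reachable from st0 and violates EF ¬red, so AG fails at st0.
st0 ∉ Sat(AG EF ¬red).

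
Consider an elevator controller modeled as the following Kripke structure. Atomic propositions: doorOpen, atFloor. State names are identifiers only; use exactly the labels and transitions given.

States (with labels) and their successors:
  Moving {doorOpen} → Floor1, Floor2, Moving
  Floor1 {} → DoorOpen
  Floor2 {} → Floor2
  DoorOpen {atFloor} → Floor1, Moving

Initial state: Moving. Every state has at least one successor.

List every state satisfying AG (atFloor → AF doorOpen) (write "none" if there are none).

States satisfying atFloor → AF doorOpen: {Moving, Floor1, Floor2}.
States satisfying AG (atFloor → AF doorOpen): {Floor2}.

{Floor2}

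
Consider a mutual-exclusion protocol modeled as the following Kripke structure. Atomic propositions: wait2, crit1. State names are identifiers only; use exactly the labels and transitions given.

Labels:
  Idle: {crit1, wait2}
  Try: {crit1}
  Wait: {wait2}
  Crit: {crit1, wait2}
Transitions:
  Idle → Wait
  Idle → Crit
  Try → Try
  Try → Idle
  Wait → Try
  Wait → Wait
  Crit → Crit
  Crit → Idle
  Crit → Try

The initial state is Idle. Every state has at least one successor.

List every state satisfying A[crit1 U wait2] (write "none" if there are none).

{Idle, Wait, Crit}

States satisfying crit1: {Idle, Try, Crit}.
States satisfying wait2: {Idle, Wait, Crit}.
States satisfying A[crit1 U wait2]: {Idle, Wait, Crit}.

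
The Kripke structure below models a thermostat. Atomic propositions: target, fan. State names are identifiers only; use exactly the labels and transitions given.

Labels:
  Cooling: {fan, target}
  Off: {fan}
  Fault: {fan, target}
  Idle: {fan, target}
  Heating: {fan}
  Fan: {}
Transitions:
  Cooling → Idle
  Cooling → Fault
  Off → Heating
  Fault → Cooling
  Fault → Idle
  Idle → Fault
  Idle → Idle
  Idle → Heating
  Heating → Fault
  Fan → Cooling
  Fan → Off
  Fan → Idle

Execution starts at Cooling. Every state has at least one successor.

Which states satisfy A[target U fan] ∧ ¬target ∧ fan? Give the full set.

{Off, Heating}

States satisfying target: {Cooling, Fault, Idle}.
States satisfying fan: {Cooling, Off, Fault, Idle, Heating}.
States satisfying A[target U fan]: {Cooling, Off, Fault, Idle, Heating}.
States satisfying ¬target: {Off, Heating, Fan}.
States satisfying ¬target ∧ fan: {Off, Heating}.
States satisfying A[target U fan] ∧ ¬target ∧ fan: {Off, Heating}.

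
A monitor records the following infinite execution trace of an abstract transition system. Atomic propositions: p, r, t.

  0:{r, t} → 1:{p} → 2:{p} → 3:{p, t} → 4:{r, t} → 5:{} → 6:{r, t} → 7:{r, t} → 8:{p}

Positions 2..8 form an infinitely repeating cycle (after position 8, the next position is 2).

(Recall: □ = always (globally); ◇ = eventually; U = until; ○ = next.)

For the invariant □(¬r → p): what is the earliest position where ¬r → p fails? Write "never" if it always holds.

5

Check ¬r → p at each position in order: 0 ✓, 1 ✓, 2 ✓, 3 ✓, 4 ✓.
At position 5 the labels are {}, so ¬r → p is false there. This is the first violation.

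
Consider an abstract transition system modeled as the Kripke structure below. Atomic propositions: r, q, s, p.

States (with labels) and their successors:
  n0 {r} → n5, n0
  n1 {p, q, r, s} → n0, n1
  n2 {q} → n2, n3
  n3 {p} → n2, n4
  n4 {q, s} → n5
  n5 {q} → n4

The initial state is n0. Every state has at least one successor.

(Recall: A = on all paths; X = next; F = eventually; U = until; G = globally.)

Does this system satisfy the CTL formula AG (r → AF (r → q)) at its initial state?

States satisfying r → AF (r → q): {n1, n2, n3, n4, n5}.
States satisfying AG (r → AF (r → q)): {n2, n3, n4, n5}.
n0 is reachable from n0 and violates r → AF (r → q), so AG fails at n0.
n0 ∉ Sat(AG (r → AF (r → q))).

Violated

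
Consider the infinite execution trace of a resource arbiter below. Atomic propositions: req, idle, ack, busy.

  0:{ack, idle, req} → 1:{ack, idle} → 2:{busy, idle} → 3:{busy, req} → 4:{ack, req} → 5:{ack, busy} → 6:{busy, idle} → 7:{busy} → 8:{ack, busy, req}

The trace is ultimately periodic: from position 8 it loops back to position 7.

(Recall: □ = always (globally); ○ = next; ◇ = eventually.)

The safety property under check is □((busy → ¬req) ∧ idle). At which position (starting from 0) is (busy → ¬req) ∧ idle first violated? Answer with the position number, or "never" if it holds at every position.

3

Check (busy → ¬req) ∧ idle at each position in order: 0 ✓, 1 ✓, 2 ✓.
At position 3 the labels are {busy, req}, so (busy → ¬req) ∧ idle is false there. This is the first violation.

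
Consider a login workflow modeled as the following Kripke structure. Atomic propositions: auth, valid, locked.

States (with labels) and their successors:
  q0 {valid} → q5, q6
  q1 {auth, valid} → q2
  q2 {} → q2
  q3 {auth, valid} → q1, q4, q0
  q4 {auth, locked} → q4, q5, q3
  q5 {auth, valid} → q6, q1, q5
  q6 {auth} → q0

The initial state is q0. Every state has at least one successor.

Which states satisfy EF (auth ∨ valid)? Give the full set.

States satisfying auth ∨ valid: {q0, q1, q3, q4, q5, q6}.
States satisfying EF (auth ∨ valid): {q0, q1, q3, q4, q5, q6}.

{q0, q1, q3, q4, q5, q6}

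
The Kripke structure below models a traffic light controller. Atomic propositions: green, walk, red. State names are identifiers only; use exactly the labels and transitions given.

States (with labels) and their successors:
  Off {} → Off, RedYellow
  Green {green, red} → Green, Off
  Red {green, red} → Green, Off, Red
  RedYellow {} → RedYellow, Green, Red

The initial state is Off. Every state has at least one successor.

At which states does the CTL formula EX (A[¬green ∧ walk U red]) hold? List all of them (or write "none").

States satisfying A[¬green ∧ walk U red]: {Green, Red}.
States satisfying EX (A[¬green ∧ walk U red]): {Green, Red, RedYellow}.

{Green, Red, RedYellow}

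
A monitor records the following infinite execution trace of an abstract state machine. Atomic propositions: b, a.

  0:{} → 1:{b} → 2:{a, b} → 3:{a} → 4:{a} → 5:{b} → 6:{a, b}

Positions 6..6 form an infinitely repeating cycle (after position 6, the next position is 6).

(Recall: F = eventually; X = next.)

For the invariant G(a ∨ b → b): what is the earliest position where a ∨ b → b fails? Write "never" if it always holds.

Check a ∨ b → b at each position in order: 0 ✓, 1 ✓, 2 ✓.
At position 3 the labels are {a}, so a ∨ b → b is false there. This is the first violation.

3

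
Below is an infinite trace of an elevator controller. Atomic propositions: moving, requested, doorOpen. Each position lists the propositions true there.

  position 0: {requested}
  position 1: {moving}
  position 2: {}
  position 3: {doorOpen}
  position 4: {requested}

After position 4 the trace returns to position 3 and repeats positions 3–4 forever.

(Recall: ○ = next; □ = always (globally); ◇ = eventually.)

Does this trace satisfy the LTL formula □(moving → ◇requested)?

moving → ◇requested holds at every position 0..4, and those are all positions ever visited, so □(moving → ◇requested) holds.
Positions where moving holds: 1.
Check ◇requested at each: 1→ok.

Holds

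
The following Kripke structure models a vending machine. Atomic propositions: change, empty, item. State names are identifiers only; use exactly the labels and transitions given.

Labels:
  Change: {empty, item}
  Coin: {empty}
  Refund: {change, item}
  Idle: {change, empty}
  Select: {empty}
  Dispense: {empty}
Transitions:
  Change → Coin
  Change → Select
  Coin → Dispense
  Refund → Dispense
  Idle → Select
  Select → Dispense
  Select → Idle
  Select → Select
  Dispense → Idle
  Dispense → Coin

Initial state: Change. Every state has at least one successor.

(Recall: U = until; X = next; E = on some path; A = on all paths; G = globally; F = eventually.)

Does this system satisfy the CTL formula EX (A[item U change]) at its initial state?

Violated

States satisfying A[item U change]: {Refund, Idle}.
States satisfying EX (A[item U change]): {Select, Dispense}.
No suitable path/successor from Change witnesses the formula.
Change ∉ Sat(EX (A[item U change])).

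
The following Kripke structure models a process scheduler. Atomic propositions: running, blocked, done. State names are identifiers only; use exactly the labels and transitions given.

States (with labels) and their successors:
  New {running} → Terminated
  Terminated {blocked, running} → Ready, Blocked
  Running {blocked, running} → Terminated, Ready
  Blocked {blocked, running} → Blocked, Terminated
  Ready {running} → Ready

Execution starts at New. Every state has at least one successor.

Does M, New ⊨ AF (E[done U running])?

Satisfied

States satisfying E[done U running]: {New, Terminated, Running, Blocked, Ready}.
States satisfying AF (E[done U running]): {New, Terminated, Running, Blocked, Ready}.
New ∈ Sat(AF (E[done U running])).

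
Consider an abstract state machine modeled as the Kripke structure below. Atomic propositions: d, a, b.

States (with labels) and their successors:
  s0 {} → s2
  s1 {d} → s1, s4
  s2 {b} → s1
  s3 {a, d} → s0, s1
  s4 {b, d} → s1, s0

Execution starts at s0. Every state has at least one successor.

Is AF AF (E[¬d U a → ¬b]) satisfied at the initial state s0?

States satisfying AF (E[¬d U a → ¬b]): {s0, s1, s2, s3, s4}.
States satisfying AF AF (E[¬d U a → ¬b]): {s0, s1, s2, s3, s4}.
s0 ∈ Sat(AF AF (E[¬d U a → ¬b])).

Holds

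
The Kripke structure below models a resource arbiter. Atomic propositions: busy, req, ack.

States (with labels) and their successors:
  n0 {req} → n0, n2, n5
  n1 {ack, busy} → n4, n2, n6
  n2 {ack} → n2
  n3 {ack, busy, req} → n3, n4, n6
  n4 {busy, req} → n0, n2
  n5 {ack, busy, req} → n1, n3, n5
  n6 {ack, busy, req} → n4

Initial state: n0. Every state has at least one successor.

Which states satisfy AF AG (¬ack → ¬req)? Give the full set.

{n2}

States satisfying AG (¬ack → ¬req): {n2}.
States satisfying AF AG (¬ack → ¬req): {n2}.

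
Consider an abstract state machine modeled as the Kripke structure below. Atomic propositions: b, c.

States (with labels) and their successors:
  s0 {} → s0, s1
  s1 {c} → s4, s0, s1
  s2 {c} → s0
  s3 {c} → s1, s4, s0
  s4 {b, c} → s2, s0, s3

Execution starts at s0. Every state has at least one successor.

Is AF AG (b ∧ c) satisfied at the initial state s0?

Violated

States satisfying AG (b ∧ c): ∅.
States satisfying AF AG (b ∧ c): ∅.
There is a path from s0 along which AG (b ∧ c) never holds.
s0 ∉ Sat(AF AG (b ∧ c)).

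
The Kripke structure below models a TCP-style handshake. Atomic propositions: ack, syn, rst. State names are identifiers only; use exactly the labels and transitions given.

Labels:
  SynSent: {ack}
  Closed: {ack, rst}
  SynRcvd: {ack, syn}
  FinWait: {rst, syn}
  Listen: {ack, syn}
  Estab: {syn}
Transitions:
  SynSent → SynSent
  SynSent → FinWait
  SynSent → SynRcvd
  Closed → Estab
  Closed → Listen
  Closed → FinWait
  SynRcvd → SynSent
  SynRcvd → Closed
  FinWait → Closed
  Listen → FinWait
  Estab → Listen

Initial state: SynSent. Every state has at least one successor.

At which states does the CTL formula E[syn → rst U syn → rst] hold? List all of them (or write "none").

States satisfying syn → rst: {SynSent, Closed, FinWait}.
States satisfying E[syn → rst U syn → rst]: {SynSent, Closed, FinWait}.

{SynSent, Closed, FinWait}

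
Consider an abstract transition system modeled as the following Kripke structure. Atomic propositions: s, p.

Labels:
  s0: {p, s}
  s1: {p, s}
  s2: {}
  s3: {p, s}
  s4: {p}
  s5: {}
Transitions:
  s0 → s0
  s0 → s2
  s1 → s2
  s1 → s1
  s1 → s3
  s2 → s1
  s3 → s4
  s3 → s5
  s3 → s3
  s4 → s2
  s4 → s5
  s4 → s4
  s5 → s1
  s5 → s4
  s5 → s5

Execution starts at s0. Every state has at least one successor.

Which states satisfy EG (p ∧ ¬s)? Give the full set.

{s4}

States satisfying p ∧ ¬s: {s4}.
States satisfying EG (p ∧ ¬s): {s4}.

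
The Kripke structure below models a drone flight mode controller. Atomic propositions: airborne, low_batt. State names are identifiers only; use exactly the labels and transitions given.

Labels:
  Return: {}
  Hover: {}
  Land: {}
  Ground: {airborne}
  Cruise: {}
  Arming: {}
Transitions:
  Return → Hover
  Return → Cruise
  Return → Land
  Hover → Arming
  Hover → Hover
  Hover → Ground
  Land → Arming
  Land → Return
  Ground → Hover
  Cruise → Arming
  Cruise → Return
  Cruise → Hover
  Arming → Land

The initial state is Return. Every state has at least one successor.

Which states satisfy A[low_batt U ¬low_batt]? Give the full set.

States satisfying low_batt: ∅.
States satisfying ¬low_batt: {Return, Hover, Land, Ground, Cruise, Arming}.
States satisfying A[low_batt U ¬low_batt]: {Return, Hover, Land, Ground, Cruise, Arming}.

{Return, Hover, Land, Ground, Cruise, Arming}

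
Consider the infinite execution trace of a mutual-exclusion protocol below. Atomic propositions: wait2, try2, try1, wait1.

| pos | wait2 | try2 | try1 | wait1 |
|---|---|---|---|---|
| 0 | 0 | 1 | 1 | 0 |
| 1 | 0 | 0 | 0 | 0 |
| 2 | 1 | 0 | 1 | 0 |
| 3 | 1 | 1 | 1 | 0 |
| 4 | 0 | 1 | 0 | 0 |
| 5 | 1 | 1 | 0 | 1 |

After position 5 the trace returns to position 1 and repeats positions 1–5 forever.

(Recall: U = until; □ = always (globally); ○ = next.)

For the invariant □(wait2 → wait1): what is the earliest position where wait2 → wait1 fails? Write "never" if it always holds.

Check wait2 → wait1 at each position in order: 0 ✓, 1 ✓.
At position 2 the labels are {try1, wait2}, so wait2 → wait1 is false there. This is the first violation.

2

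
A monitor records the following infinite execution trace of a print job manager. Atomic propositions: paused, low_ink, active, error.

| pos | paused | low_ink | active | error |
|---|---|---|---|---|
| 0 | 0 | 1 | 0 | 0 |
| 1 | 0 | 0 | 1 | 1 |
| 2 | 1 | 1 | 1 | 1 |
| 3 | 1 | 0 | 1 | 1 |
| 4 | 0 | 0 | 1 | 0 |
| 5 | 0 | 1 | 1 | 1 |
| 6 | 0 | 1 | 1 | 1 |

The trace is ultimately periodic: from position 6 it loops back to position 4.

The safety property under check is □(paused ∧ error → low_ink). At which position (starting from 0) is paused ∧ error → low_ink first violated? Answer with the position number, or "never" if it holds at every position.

Check paused ∧ error → low_ink at each position in order: 0 ✓, 1 ✓, 2 ✓.
At position 3 the labels are {active, error, paused}, so paused ∧ error → low_ink is false there. This is the first violation.

3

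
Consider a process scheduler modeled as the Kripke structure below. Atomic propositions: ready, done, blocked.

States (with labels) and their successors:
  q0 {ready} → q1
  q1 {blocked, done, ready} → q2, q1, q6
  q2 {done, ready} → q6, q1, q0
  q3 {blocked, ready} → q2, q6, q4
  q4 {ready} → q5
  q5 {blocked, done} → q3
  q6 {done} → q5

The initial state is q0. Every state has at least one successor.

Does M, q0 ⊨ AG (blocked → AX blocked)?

States satisfying blocked → AX blocked: {q0, q2, q4, q5, q6}.
States satisfying AG (blocked → AX blocked): ∅.
q1 is reachable from q0 and violates blocked → AX blocked, so AG fails at q0.
q0 ∉ Sat(AG (blocked → AX blocked)).

No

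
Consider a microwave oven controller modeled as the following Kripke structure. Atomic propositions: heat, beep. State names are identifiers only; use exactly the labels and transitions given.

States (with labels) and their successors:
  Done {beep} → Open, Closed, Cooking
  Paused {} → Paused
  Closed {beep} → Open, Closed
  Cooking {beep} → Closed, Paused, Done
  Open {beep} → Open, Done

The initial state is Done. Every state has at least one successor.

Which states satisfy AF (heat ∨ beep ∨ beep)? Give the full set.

{Done, Closed, Cooking, Open}

States satisfying heat ∨ beep ∨ beep: {Done, Closed, Cooking, Open}.
States satisfying AF (heat ∨ beep ∨ beep): {Done, Closed, Cooking, Open}.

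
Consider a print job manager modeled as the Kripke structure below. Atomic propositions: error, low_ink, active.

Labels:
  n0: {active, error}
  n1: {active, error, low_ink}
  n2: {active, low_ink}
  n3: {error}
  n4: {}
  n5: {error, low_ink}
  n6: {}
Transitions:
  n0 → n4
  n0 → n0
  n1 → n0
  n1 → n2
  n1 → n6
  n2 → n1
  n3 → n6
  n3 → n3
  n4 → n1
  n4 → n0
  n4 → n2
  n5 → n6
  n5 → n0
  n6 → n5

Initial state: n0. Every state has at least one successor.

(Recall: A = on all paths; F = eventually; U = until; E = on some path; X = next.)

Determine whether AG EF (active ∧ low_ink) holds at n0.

States satisfying EF (active ∧ low_ink): {n0, n1, n2, n3, n4, n5, n6}.
States satisfying AG EF (active ∧ low_ink): {n0, n1, n2, n3, n4, n5, n6}.
Every state reachable from n0 satisfies EF (active ∧ low_ink).
n0 ∈ Sat(AG EF (active ∧ low_ink)).

Satisfied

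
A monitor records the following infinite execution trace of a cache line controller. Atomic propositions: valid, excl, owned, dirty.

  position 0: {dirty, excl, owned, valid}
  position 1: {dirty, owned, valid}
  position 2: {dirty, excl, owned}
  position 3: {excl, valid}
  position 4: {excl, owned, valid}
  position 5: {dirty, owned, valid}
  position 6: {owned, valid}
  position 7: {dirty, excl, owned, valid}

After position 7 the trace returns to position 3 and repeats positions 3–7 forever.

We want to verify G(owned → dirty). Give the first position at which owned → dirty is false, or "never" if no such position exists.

4

Check owned → dirty at each position in order: 0 ✓, 1 ✓, 2 ✓, 3 ✓.
At position 4 the labels are {excl, owned, valid}, so owned → dirty is false there. This is the first violation.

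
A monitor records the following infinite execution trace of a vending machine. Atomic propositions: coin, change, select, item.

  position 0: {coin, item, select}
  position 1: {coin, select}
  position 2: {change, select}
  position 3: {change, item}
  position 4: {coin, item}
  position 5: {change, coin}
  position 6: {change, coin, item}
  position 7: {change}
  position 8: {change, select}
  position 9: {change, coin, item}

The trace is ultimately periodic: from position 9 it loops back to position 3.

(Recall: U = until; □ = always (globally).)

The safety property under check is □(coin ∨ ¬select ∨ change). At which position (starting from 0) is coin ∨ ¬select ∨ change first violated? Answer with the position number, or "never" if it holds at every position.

coin ∨ ¬select ∨ change holds at every position 0..9, and those are all the positions the trace ever visits, so the invariant □(coin ∨ ¬select ∨ change) is never violated.

never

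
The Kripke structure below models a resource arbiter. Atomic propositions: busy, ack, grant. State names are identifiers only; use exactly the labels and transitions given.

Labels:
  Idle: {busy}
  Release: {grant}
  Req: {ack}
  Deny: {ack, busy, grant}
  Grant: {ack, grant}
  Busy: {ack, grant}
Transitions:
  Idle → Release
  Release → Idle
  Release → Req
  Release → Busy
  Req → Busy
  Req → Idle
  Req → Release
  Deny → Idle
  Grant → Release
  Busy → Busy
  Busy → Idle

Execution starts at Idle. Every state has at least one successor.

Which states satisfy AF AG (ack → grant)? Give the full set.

none

States satisfying AG (ack → grant): ∅.
States satisfying AF AG (ack → grant): ∅.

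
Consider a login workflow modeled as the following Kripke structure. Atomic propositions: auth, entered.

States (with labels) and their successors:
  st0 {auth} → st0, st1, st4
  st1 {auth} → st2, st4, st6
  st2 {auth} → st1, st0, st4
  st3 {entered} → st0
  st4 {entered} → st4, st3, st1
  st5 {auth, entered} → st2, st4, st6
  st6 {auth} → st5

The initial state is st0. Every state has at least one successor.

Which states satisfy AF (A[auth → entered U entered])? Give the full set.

{st3, st4, st5, st6}

States satisfying A[auth → entered U entered]: {st3, st4, st5}.
States satisfying AF (A[auth → entered U entered]): {st3, st4, st5, st6}.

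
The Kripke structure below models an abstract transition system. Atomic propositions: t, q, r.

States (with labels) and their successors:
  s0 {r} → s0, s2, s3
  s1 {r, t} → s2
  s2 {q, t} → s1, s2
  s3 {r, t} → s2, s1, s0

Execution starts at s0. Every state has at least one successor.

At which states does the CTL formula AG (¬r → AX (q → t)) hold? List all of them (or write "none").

States satisfying ¬r → AX (q → t): {s0, s1, s2, s3}.
States satisfying AG (¬r → AX (q → t)): {s0, s1, s2, s3}.

{s0, s1, s2, s3}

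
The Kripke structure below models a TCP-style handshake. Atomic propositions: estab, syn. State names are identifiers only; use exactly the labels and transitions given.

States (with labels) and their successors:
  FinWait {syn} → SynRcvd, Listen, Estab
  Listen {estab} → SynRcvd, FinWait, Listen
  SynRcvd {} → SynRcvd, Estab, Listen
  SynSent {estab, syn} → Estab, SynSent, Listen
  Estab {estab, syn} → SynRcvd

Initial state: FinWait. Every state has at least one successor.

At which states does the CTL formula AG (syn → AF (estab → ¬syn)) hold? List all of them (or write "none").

{FinWait, Listen, SynRcvd, Estab}

States satisfying syn → AF (estab → ¬syn): {FinWait, Listen, SynRcvd, Estab}.
States satisfying AG (syn → AF (estab → ¬syn)): {FinWait, Listen, SynRcvd, Estab}.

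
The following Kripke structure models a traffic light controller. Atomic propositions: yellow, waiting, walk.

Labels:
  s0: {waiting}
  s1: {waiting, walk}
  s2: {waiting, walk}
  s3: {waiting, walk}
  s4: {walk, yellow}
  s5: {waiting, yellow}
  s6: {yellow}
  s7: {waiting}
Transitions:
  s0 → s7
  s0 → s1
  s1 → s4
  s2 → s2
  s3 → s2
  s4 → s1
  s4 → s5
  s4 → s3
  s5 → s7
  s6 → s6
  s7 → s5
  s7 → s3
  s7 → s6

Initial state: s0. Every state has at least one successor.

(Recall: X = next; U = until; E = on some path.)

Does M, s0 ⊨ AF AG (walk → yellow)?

Violated

States satisfying AG (walk → yellow): {s6}.
States satisfying AF AG (walk → yellow): {s6}.
There is a path from s0 along which AG (walk → yellow) never holds.
s0 ∉ Sat(AF AG (walk → yellow)).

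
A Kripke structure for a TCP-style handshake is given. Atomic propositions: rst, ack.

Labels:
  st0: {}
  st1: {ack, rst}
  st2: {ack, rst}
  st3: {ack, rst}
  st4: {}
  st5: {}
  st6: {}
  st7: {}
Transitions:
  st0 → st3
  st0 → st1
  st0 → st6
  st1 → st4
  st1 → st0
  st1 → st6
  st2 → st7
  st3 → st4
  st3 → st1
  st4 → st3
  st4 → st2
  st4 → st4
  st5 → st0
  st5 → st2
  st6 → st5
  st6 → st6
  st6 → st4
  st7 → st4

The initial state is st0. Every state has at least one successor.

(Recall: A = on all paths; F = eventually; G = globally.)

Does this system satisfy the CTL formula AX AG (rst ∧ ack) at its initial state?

No

States satisfying AG (rst ∧ ack): ∅.
States satisfying AX AG (rst ∧ ack): ∅.
st0 ∉ Sat(AX AG (rst ∧ ack)).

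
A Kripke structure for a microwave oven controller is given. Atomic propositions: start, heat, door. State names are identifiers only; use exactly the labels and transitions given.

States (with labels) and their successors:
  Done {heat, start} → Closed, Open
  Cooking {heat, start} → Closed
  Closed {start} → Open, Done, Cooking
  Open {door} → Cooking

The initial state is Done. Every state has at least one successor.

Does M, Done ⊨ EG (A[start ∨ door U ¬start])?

States satisfying A[start ∨ door U ¬start]: {Open}.
States satisfying EG (A[start ∨ door U ¬start]): ∅.
No suitable path/successor from Done witnesses the formula.
Done ∉ Sat(EG (A[start ∨ door U ¬start])).

No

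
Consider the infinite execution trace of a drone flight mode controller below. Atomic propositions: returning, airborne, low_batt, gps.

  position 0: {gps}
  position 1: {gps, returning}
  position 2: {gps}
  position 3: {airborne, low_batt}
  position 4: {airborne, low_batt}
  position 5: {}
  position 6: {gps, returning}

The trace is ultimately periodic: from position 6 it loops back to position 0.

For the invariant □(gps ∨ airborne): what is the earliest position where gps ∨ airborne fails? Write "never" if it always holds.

Check gps ∨ airborne at each position in order: 0 ✓, 1 ✓, 2 ✓, 3 ✓, 4 ✓.
At position 5 the labels are {}, so gps ∨ airborne is false there. This is the first violation.

5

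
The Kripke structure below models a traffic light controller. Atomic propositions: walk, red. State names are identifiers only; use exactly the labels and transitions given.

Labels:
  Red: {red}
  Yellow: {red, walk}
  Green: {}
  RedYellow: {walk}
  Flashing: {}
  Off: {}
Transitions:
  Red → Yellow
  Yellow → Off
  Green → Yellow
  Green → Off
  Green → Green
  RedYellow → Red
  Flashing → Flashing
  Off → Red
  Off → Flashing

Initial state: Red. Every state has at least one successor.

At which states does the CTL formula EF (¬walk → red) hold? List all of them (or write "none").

States satisfying ¬walk → red: {Red, Yellow, RedYellow}.
States satisfying EF (¬walk → red): {Red, Yellow, Green, RedYellow, Off}.

{Red, Yellow, Green, RedYellow, Off}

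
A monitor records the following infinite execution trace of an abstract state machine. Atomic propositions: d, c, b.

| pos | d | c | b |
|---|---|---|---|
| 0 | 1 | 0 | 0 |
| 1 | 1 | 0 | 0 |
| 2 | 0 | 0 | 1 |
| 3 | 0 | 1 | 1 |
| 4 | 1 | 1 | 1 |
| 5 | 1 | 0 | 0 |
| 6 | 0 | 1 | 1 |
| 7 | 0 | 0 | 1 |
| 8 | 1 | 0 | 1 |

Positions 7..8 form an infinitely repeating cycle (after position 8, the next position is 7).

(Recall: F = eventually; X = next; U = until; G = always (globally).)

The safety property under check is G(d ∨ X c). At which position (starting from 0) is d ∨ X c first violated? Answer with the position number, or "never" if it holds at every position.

6

Check d ∨ X c at each position in order: 0 ✓, 1 ✓, 2 ✓, 3 ✓, 4 ✓, 5 ✓.
At position 6 the labels are {b, c} and the next position 7 has {b}, so d ∨ X c is false there. This is the first violation.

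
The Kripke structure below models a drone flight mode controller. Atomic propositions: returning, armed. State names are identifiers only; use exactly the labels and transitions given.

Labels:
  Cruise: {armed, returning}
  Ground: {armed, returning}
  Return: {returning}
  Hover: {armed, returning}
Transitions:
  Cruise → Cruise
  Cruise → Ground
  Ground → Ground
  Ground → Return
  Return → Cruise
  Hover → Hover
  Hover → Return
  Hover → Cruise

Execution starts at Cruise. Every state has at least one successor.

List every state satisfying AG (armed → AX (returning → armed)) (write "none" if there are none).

States satisfying armed → AX (returning → armed): {Cruise, Return}.
States satisfying AG (armed → AX (returning → armed)): ∅.

none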